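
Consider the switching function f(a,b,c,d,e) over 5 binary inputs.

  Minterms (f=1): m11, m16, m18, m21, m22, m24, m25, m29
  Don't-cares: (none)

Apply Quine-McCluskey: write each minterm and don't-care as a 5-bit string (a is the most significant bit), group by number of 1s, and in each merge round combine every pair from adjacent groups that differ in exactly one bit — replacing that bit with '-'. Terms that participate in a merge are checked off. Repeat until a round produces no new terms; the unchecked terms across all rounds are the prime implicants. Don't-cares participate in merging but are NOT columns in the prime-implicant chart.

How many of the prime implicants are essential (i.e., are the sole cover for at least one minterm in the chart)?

[col 0] 01011, 10000*, 10010*, 10101*, 10110*, 11000*, 11001*, 11101*
[col 1] 1-000, 1-101, 10-10, 100-0, 11-01, 1100-
Prime implicants: 01011, 1-000, 1-101, 10-10, 100-0, 11-01, 1100-
PI chart (minterm → PIs covering it):
  11 | 01011  (sole → essential)
  16 | 1-000,100-0
  18 | 10-10,100-0
  21 | 1-101  (sole → essential)
  22 | 10-10  (sole → essential)
  24 | 1-000,1100-
  25 | 11-01,1100-
  29 | 1-101,11-01
Essential prime implicants: 01011, 1-101, 10-10

3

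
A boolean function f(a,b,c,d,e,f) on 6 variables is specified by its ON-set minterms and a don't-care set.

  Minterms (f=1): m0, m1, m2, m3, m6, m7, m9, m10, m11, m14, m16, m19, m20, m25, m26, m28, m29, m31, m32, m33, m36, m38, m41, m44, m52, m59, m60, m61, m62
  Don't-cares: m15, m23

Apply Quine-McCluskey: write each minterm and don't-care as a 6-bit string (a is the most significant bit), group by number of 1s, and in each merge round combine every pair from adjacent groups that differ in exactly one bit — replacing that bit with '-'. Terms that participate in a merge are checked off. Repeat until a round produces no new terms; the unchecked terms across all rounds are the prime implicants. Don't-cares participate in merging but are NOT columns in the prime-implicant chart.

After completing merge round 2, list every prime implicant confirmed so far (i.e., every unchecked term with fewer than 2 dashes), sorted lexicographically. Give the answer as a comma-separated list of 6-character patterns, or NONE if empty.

Round 0: 000000✓ 000001✓ 000010✓ 000011✓ 000110✓ 000111✓ 001001✓ 001010✓ 001011✓ 001110✓ 001111✓ 010000✓ 010011✓ 010100✓ 010111✓ 011001✓ 011010✓ 011100✓ 011101✓ 011111✓ 100000✓ 100001✓ 100100✓ 100110✓ 101001✓ 101100✓ 110100✓ 111011 111100✓ 111101✓ 111110✓
Round 1: -00000✓ -00001✓ -00110 -01001✓ -10100✓ -11100✓ -11101✓ 0-0000 0-0011✓ 0-0111✓ 0-1001 0-1010 0-1111✓ 00-001✓ 00-010✓ 00-011✓ 00-110✓ 00-111✓ 000-10✓ 000-11✓ 0000-0✓ 0000-1✓ 00000-✓ 00001-✓ 00011-✓ 001-10✓ 001-11✓ 0010-1✓ 00101-✓ 00111-✓ 01-100✓ 01-111✓ 010-00 010-11✓ 011-01 0111-1 01110-✓ 1-0100✓ 1-1100✓ 10-001✓ 10-100✓ 100-00 10000-✓ 1001-0 11-100✓ 1111-0 11110-✓
Round 2: -0-001 -0000- -1-100 -1110- 0--111 0-0-11 00--10✓ 00--11✓ 00-0-1 00-01-✓ 00-11-✓ 000-1-✓ 0000-- 001-1-✓ 1--100
Round 3: 00--1-
PIs = {-0-001, -0000-, -00110, -1-100, -1110-, 0--111, 0-0-11, 0-0000, 0-1001, 0-1010, 00--1-, 00-0-1, 0000--, 010-00, 011-01, 0111-1, 1--100, 100-00, 1001-0, 111011, 1111-0}

-00110, 0-0000, 0-1001, 0-1010, 010-00, 011-01, 0111-1, 100-00, 1001-0, 111011, 1111-0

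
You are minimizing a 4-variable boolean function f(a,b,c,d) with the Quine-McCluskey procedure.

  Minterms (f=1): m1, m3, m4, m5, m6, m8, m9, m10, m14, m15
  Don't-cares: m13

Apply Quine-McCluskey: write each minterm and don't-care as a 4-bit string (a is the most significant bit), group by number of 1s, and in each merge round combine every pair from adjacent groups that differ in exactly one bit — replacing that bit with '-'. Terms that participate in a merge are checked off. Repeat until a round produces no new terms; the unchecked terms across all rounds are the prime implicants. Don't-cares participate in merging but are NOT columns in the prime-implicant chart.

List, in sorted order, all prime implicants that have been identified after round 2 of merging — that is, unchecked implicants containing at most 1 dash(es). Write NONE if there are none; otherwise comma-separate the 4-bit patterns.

[col 0] 0001*, 0011*, 0100*, 0101*, 0110*, 1000*, 1001*, 1010*, 1101*, 1110*, 1111*
[col 1] -001*, -101*, -110, 0-01*, 00-1, 01-0, 010-, 1-01*, 1-10, 10-0, 100-, 11-1, 111-
[col 2] --01
Prime implicants: --01, -110, 00-1, 01-0, 010-, 1-10, 10-0, 100-, 11-1, 111-

-110, 00-1, 01-0, 010-, 1-10, 10-0, 100-, 11-1, 111-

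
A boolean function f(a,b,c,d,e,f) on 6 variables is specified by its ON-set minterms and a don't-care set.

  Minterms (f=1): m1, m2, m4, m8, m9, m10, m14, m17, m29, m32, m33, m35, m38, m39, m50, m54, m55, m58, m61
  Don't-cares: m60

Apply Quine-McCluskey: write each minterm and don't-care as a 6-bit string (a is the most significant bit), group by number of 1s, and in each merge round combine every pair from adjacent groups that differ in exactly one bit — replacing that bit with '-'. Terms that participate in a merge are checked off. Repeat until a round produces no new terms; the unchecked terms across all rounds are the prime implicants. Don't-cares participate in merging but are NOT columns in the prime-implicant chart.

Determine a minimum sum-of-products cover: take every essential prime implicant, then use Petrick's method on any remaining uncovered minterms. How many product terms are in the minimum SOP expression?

[col 0] 000001*, 000010*, 000100, 001000*, 001001*, 001010*, 001110*, 010001*, 011101*, 100000*, 100001*, 100011*, 100110*, 100111*, 110010*, 110110*, 110111*, 111010*, 111100*, 111101*
[col 1] -00001, -11101, 0-0001, 00-001, 00-010, 001-10, 0010-0, 00100-, 1-0110*, 1-0111*, 100-11, 1000-1, 10000-, 10011-*, 11-010, 110-10, 11011-*, 11110-
[col 2] 1-011-
Prime implicants: -00001, -11101, 0-0001, 00-001, 00-010, 000100, 001-10, 0010-0, 00100-, 1-011-, 100-11, 1000-1, 10000-, 11-010, 110-10, 11110-
PI chart (minterm → PIs covering it):
  1 | -00001,0-0001,00-001
  2 | 00-010  (sole → essential)
  4 | 000100  (sole → essential)
  8 | 0010-0,00100-
  9 | 00-001,00100-
  10 | 00-010,001-10,0010-0
  14 | 001-10  (sole → essential)
  17 | 0-0001  (sole → essential)
  29 | -11101  (sole → essential)
  32 | 10000-  (sole → essential)
  33 | -00001,1000-1,10000-
  35 | 100-11,1000-1
  38 | 1-011-  (sole → essential)
  39 | 1-011-,100-11
  50 | 11-010,110-10
  54 | 1-011-,110-10
  55 | 1-011-  (sole → essential)
  58 | 11-010  (sole → essential)
  61 | -11101,11110-
Essential prime implicants: -11101, 0-0001, 00-010, 000100, 001-10, 1-011-, 10000-, 11-010
Petrick residual → 00100-, 100-11
Minimum SOP uses 10 PIs: bcde'f + a'c'd'e'f + a'b'd'ef' + a'b'c'de'f' + a'b'cef' + a'b'cd'e' + ac'de + ab'c'ef + ab'c'd'e' + abd'ef'

10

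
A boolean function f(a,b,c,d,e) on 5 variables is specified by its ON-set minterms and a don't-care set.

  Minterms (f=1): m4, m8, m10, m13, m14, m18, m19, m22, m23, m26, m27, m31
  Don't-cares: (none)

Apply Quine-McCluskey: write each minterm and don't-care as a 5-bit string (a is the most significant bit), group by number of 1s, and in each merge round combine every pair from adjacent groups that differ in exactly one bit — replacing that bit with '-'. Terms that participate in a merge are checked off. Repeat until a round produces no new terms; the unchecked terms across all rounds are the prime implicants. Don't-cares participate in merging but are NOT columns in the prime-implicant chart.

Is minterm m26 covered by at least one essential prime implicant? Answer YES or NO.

NO

[col 0] 00100, 01000*, 01010*, 01101, 01110*, 10010*, 10011*, 10110*, 10111*, 11010*, 11011*, 11111*
[col 1] -1010, 01-10, 010-0, 1-010*, 1-011*, 1-111*, 10-10*, 10-11*, 1001-*, 1011-*, 11-11*, 1101-*
[col 2] 1--11, 1-01-, 10-1-
Prime implicants: -1010, 00100, 01-10, 010-0, 01101, 1--11, 1-01-, 10-1-
PI chart (minterm → PIs covering it):
  4 | 00100  (sole → essential)
  8 | 010-0  (sole → essential)
  10 | -1010,01-10,010-0
  13 | 01101  (sole → essential)
  14 | 01-10  (sole → essential)
  18 | 1-01-,10-1-
  19 | 1--11,1-01-,10-1-
  22 | 10-1-  (sole → essential)
  23 | 1--11,10-1-
  26 | -1010,1-01-
  27 | 1--11,1-01-
  31 | 1--11  (sole → essential)
Essential prime implicants: 00100, 01-10, 010-0, 01101, 1--11, 10-1-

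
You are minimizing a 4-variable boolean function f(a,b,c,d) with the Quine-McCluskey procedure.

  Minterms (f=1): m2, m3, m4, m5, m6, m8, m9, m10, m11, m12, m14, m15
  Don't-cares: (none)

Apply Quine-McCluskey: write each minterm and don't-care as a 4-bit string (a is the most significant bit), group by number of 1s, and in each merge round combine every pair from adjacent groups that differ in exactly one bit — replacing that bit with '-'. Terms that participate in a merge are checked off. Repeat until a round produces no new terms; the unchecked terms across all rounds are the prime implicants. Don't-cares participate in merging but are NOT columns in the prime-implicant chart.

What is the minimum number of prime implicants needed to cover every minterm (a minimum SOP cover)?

[col 0] 0010*, 0011*, 0100*, 0101*, 0110*, 1000*, 1001*, 1010*, 1011*, 1100*, 1110*, 1111*
[col 1] -010*, -011*, -100*, -110*, 0-10*, 001-*, 01-0*, 010-, 1-00*, 1-10*, 1-11*, 10-0*, 10-1*, 100-*, 101-*, 11-0*, 111-*
[col 2] --10, -01-, -1-0, 1--0, 1-1-, 10--
Prime implicants: --10, -01-, -1-0, 010-, 1--0, 1-1-, 10--
PI chart (minterm → PIs covering it):
  2 | --10,-01-
  3 | -01-  (sole → essential)
  4 | -1-0,010-
  5 | 010-  (sole → essential)
  6 | --10,-1-0
  8 | 1--0,10--
  9 | 10--  (sole → essential)
  10 | --10,-01-,1--0,1-1-,10--
  11 | -01-,1-1-,10--
  12 | -1-0,1--0
  14 | --10,-1-0,1--0,1-1-
  15 | 1-1-  (sole → essential)
Essential prime implicants: -01-, 010-, 1-1-, 10--
Petrick residual → -1-0
Minimum SOP uses 5 PIs: b'c + bd' + a'bc' + ac + ab'

5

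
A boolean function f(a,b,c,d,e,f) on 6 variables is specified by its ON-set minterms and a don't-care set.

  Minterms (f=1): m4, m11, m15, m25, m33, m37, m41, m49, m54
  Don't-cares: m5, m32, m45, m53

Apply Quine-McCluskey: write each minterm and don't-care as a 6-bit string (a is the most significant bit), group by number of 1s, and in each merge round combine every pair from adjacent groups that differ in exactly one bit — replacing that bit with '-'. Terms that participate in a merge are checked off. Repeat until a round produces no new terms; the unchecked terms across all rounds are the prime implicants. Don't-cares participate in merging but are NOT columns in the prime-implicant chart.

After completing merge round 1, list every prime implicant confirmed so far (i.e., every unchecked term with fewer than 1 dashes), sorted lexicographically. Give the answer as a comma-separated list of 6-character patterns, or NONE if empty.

size-2^0 implicants → 000100(✓)  000101(✓)  001011(✓)  001111(✓)  011001  100000(✓)  100001(✓)  100101(✓)  101001(✓)  101101(✓)  110001(✓)  110101(✓)  110110
size-2^1 implicants → -00101  00010-  001-11  1-0001(✓)  1-0101(✓)  10-001(✓)  10-101(✓)  100-01(✓)  10000-  101-01(✓)  110-01(✓)
size-2^2 implicants → 1-0-01  10--01
Unchecked terms (primes): -00101, 00010-, 001-11, 011001, 1-0-01, 10--01, 10000-, 110110

011001, 110110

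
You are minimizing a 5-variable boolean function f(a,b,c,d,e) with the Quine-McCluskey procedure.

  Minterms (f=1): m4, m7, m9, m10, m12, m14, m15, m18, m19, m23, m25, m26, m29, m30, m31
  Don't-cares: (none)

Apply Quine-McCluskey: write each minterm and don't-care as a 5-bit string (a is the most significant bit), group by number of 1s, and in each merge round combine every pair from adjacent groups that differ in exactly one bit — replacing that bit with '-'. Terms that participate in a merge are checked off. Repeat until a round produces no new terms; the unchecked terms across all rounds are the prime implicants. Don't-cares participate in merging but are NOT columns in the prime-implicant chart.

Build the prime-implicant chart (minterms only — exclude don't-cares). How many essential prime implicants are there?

size-2^0 implicants → 00100(✓)  00111(✓)  01001(✓)  01010(✓)  01100(✓)  01110(✓)  01111(✓)  10010(✓)  10011(✓)  10111(✓)  11001(✓)  11010(✓)  11101(✓)  11110(✓)  11111(✓)
size-2^1 implicants → -0111(✓)  -1001  -1010(✓)  -1110(✓)  -1111(✓)  0-100  0-111(✓)  01-10(✓)  011-0  0111-(✓)  1-010  1-111(✓)  10-11  1001-  11-01  11-10(✓)  111-1  1111-(✓)
size-2^2 implicants → --111  -1-10  -111-
Unchecked terms (primes): --111, -1-10, -1001, -111-, 0-100, 011-0, 1-010, 10-11, 1001-, 11-01, 111-1
Minterm coverage:
  m4 ⊆ 0-100 [E]
  m7 ⊆ --111 [E]
  m9 ⊆ -1001 [E]
  m10 ⊆ -1-10 [E]
  m12 ⊆ 0-100,011-0
  m14 ⊆ -1-10,-111-,011-0
  m15 ⊆ --111,-111-
  m18 ⊆ 1-010,1001-
  m19 ⊆ 10-11,1001-
  m23 ⊆ --111,10-11
  m25 ⊆ -1001,11-01
  m26 ⊆ -1-10,1-010
  m29 ⊆ 11-01,111-1
  m30 ⊆ -1-10,-111-
  m31 ⊆ --111,-111-,111-1
E = {--111, -1-10, -1001, 0-100}

4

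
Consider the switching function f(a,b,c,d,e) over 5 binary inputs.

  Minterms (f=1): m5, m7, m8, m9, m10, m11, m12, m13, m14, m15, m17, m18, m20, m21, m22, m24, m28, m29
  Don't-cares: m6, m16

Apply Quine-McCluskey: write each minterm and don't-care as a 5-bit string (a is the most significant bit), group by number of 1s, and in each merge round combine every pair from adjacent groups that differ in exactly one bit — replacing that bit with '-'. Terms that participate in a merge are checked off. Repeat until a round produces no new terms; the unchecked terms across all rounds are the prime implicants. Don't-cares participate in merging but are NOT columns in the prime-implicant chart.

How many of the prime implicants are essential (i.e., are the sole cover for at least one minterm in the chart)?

3

Round 0: 00101✓ 00110✓ 00111✓ 01000✓ 01001✓ 01010✓ 01011✓ 01100✓ 01101✓ 01110✓ 01111✓ 10000✓ 10001✓ 10010✓ 10100✓ 10101✓ 10110✓ 11000✓ 11100✓ 11101✓
Round 1: -0101✓ -0110 -1000✓ -1100✓ -1101✓ 0-101✓ 0-110✓ 0-111✓ 001-1✓ 0011-✓ 01-00✓ 01-01✓ 01-10✓ 01-11✓ 010-0✓ 010-1✓ 0100-✓ 0101-✓ 011-0✓ 011-1✓ 0110-✓ 0111-✓ 1-000✓ 1-100✓ 1-101✓ 10-00✓ 10-01✓ 10-10✓ 100-0✓ 1000-✓ 101-0✓ 1010-✓ 11-00✓ 1110-✓
Round 2: --101 -1-00 -110- 0-1-1 0-11- 01--0✓ 01--1✓ 01-0-✓ 01-1-✓ 010--✓ 011--✓ 1--00 1-10- 10--0 10-0-
Round 3: 01---
PIs = {--101, -0110, -1-00, -110-, 0-1-1, 0-11-, 01---, 1--00, 1-10-, 10--0, 10-0-}
Coverage chart:
  m5: --101,0-1-1
  m7: 0-1-1,0-11-
  m8: -1-00,01---
  m9: 01--- ←essential
  m10: 01--- ←essential
  m11: 01--- ←essential
  m12: -1-00,-110-,01---
  m13: --101,-110-,0-1-1,01---
  m14: 0-11-,01---
  m15: 0-1-1,0-11-,01---
  m17: 10-0- ←essential
  m18: 10--0 ←essential
  m20: 1--00,1-10-,10--0,10-0-
  m21: --101,1-10-,10-0-
  m22: -0110,10--0
  m24: -1-00,1--00
  m28: -1-00,-110-,1--00,1-10-
  m29: --101,-110-,1-10-
Essential: 01---, 10--0, 10-0-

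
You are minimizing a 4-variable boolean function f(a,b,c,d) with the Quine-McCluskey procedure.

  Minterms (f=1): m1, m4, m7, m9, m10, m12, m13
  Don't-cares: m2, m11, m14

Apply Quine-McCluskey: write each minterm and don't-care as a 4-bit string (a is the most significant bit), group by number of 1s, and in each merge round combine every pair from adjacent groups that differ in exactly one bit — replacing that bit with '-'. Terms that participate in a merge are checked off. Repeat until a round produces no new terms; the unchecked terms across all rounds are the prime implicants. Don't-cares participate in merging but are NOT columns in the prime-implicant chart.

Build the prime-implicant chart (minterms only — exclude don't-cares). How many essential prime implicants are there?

3

Round 0: 0001✓ 0010✓ 0100✓ 0111 1001✓ 1010✓ 1011✓ 1100✓ 1101✓ 1110✓
Round 1: -001 -010 -100 1-01 1-10 10-1 101- 11-0 110-
PIs = {-001, -010, -100, 0111, 1-01, 1-10, 10-1, 101-, 11-0, 110-}
Coverage chart:
  m1: -001 ←essential
  m4: -100 ←essential
  m7: 0111 ←essential
  m9: -001,1-01,10-1
  m10: -010,1-10,101-
  m12: -100,11-0,110-
  m13: 1-01,110-
Essential: -001, -100, 0111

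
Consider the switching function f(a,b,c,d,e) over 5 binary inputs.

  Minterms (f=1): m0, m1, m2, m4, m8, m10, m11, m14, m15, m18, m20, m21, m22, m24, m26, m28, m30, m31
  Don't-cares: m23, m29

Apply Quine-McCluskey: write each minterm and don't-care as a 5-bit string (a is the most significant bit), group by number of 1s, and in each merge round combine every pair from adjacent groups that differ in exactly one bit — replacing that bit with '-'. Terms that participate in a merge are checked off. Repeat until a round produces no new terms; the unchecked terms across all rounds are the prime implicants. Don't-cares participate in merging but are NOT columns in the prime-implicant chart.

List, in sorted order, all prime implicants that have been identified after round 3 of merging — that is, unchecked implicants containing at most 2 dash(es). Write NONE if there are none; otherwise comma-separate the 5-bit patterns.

Round 0: 00000✓ 00001✓ 00010✓ 00100✓ 01000✓ 01010✓ 01011✓ 01110✓ 01111✓ 10010✓ 10100✓ 10101✓ 10110✓ 10111✓ 11000✓ 11010✓ 11100✓ 11101✓ 11110✓ 11111✓
Round 1: -0010✓ -0100 -1000✓ -1010✓ -1110✓ -1111✓ 0-000✓ 0-010✓ 00-00 000-0✓ 0000- 01-10✓ 01-11✓ 010-0✓ 0101-✓ 0111-✓ 1-010✓ 1-100✓ 1-101✓ 1-110✓ 1-111✓ 10-10✓ 101-0✓ 101-1✓ 1010-✓ 1011-✓ 11-00✓ 11-10✓ 110-0✓ 111-0✓ 111-1✓ 1110-✓ 1111-✓
Round 2: --010 -1-10 -10-0 -111- 0-0-0 01-1- 1--10 1-1-0✓ 1-1-1✓ 1-10-✓ 1-11-✓ 101--✓ 11--0 111--✓
Round 3: 1-1--
PIs = {--010, -0100, -1-10, -10-0, -111-, 0-0-0, 00-00, 0000-, 01-1-, 1--10, 1-1--, 11--0}

--010, -0100, -1-10, -10-0, -111-, 0-0-0, 00-00, 0000-, 01-1-, 1--10, 11--0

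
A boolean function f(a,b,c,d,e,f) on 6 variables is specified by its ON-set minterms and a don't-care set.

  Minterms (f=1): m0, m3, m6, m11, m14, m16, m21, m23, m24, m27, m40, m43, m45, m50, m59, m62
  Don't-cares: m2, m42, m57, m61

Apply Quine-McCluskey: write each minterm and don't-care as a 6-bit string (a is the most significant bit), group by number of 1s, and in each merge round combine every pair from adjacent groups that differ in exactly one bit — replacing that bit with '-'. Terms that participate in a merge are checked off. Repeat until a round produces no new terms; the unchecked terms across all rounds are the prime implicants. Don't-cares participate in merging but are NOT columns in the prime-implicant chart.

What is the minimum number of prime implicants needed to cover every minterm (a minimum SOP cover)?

Round 0: 000000✓ 000010✓ 000011✓ 000110✓ 001011✓ 001110✓ 010000✓ 010101✓ 010111✓ 011000✓ 011011✓ 101000✓ 101010✓ 101011✓ 101101✓ 110010 111001✓ 111011✓ 111101✓ 111110
Round 1: -01011✓ -11011✓ 0-0000 0-1011✓ 00-011 00-110 000-10 0000-0 00001- 01-000 0101-1 1-1011✓ 1-1101 1010-0 10101- 111-01 1110-1
Round 2: --1011
PIs = {--1011, 0-0000, 00-011, 00-110, 000-10, 0000-0, 00001-, 01-000, 0101-1, 1-1101, 1010-0, 10101-, 110010, 111-01, 1110-1, 111110}
Coverage chart:
  m0: 0-0000,0000-0
  m3: 00-011,00001-
  m6: 00-110,000-10
  m11: --1011,00-011
  m14: 00-110 ←essential
  m16: 0-0000,01-000
  m21: 0101-1 ←essential
  m23: 0101-1 ←essential
  m24: 01-000 ←essential
  m27: --1011 ←essential
  m40: 1010-0 ←essential
  m43: --1011,10101-
  m45: 1-1101 ←essential
  m50: 110010 ←essential
  m59: --1011,1110-1
  m62: 111110 ←essential
Essential: --1011, 00-110, 01-000, 0101-1, 1-1101, 1010-0, 110010, 111110
Petrick residual → 0-0000, 00-011
Min cover (10 terms): cd'ef + a'c'd'e'f' + a'b'd'ef + a'b'def' + a'bd'e'f' + a'bc'df + acde'f + ab'cd'f' + abc'd'ef' + abcdef'

10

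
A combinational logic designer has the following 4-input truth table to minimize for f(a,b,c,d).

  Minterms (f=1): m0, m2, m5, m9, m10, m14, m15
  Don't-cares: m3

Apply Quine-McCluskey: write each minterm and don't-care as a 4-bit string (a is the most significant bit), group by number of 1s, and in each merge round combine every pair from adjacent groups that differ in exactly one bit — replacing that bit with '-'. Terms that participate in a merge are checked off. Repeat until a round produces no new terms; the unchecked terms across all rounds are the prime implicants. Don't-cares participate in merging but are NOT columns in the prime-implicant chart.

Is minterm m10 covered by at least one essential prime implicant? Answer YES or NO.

NO

Round 0: 0000✓ 0010✓ 0011✓ 0101 1001 1010✓ 1110✓ 1111✓
Round 1: -010 00-0 001- 1-10 111-
PIs = {-010, 00-0, 001-, 0101, 1-10, 1001, 111-}
Coverage chart:
  m0: 00-0 ←essential
  m2: -010,00-0,001-
  m5: 0101 ←essential
  m9: 1001 ←essential
  m10: -010,1-10
  m14: 1-10,111-
  m15: 111- ←essential
Essential: 00-0, 0101, 1001, 111-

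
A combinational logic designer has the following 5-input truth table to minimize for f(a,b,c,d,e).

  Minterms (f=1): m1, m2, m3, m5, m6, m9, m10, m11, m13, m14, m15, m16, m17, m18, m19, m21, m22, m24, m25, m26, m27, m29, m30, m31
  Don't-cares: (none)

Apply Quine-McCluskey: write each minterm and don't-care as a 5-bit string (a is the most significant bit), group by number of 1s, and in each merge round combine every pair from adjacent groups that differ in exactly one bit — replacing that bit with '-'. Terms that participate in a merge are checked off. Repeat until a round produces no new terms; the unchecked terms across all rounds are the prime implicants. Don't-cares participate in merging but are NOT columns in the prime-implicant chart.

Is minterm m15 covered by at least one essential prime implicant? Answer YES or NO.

size-2^0 implicants → 00001(✓)  00010(✓)  00011(✓)  00101(✓)  00110(✓)  01001(✓)  01010(✓)  01011(✓)  01101(✓)  01110(✓)  01111(✓)  10000(✓)  10001(✓)  10010(✓)  10011(✓)  10101(✓)  10110(✓)  11000(✓)  11001(✓)  11010(✓)  11011(✓)  11101(✓)  11110(✓)  11111(✓)
size-2^1 implicants → -0001(✓)  -0010(✓)  -0011(✓)  -0101(✓)  -0110(✓)  -1001(✓)  -1010(✓)  -1011(✓)  -1101(✓)  -1110(✓)  -1111(✓)  0-001(✓)  0-010(✓)  0-011(✓)  0-101(✓)  0-110(✓)  00-01(✓)  00-10(✓)  000-1(✓)  0001-(✓)  01-01(✓)  01-10(✓)  01-11(✓)  010-1(✓)  0101-(✓)  011-1(✓)  0111-(✓)  1-000(✓)  1-001(✓)  1-010(✓)  1-011(✓)  1-101(✓)  1-110(✓)  10-01(✓)  10-10(✓)  100-0(✓)  100-1(✓)  1000-(✓)  1001-(✓)  11-01(✓)  11-10(✓)  11-11(✓)  110-0(✓)  110-1(✓)  1100-(✓)  1101-(✓)  111-1(✓)  1111-(✓)
size-2^2 implicants → --001(✓)  --010(✓)  --011(✓)  --101(✓)  --110(✓)  -0-01(✓)  -0-10(✓)  -00-1(✓)  -001-(✓)  -1-01(✓)  -1-10(✓)  -1-11(✓)  -10-1(✓)  -101-(✓)  -11-1(✓)  -111-(✓)  0--01(✓)  0--10(✓)  0-0-1(✓)  0-01-(✓)  01--1(✓)  01-1-(✓)  1--01(✓)  1--10(✓)  1-0-0(✓)  1-0-1(✓)  1-00-(✓)  1-01-(✓)  100--(✓)  11--1(✓)  11-1-(✓)  110--(✓)
size-2^3 implicants → ---01  ---10  --0-1  --01-  -1--1  -1-1-  1-0--
Unchecked terms (primes): ---01, ---10, --0-1, --01-, -1--1, -1-1-, 1-0--
Minterm coverage:
  m1 ⊆ ---01,--0-1
  m2 ⊆ ---10,--01-
  m3 ⊆ --0-1,--01-
  m5 ⊆ ---01 [E]
  m6 ⊆ ---10 [E]
  m9 ⊆ ---01,--0-1,-1--1
  m10 ⊆ ---10,--01-,-1-1-
  m11 ⊆ --0-1,--01-,-1--1,-1-1-
  m13 ⊆ ---01,-1--1
  m14 ⊆ ---10,-1-1-
  m15 ⊆ -1--1,-1-1-
  m16 ⊆ 1-0-- [E]
  m17 ⊆ ---01,--0-1,1-0--
  m18 ⊆ ---10,--01-,1-0--
  m19 ⊆ --0-1,--01-,1-0--
  m21 ⊆ ---01 [E]
  m22 ⊆ ---10 [E]
  m24 ⊆ 1-0-- [E]
  m25 ⊆ ---01,--0-1,-1--1,1-0--
  m26 ⊆ ---10,--01-,-1-1-,1-0--
  m27 ⊆ --0-1,--01-,-1--1,-1-1-,1-0--
  m29 ⊆ ---01,-1--1
  m30 ⊆ ---10,-1-1-
  m31 ⊆ -1--1,-1-1-
E = {---01, ---10, 1-0--}

NO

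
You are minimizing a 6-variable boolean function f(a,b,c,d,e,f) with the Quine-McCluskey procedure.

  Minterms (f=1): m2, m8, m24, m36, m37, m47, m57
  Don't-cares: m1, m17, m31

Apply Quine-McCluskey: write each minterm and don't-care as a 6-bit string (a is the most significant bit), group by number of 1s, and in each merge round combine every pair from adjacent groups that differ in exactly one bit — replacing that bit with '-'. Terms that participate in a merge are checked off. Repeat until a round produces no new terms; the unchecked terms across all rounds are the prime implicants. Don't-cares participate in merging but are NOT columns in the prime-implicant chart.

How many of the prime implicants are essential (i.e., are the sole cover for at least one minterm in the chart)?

size-2^0 implicants → 000001(✓)  000010  001000(✓)  010001(✓)  011000(✓)  011111  100100(✓)  100101(✓)  101111  111001
size-2^1 implicants → 0-0001  0-1000  10010-
Unchecked terms (primes): 0-0001, 0-1000, 000010, 011111, 10010-, 101111, 111001
Minterm coverage:
  m2 ⊆ 000010 [E]
  m8 ⊆ 0-1000 [E]
  m24 ⊆ 0-1000 [E]
  m36 ⊆ 10010- [E]
  m37 ⊆ 10010- [E]
  m47 ⊆ 101111 [E]
  m57 ⊆ 111001 [E]
E = {0-1000, 000010, 10010-, 101111, 111001}

5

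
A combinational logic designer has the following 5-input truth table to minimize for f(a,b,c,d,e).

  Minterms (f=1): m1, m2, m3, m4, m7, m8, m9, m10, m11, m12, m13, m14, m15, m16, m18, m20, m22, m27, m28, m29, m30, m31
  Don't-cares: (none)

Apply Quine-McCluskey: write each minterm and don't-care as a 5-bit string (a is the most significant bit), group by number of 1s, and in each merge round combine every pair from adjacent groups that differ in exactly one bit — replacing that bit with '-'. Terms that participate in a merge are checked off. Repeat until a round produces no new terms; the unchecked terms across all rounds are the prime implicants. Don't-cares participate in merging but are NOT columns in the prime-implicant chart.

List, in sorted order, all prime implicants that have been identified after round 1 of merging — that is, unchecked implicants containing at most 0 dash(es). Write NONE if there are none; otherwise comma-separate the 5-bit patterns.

size-2^0 implicants → 00001(✓)  00010(✓)  00011(✓)  00100(✓)  00111(✓)  01000(✓)  01001(✓)  01010(✓)  01011(✓)  01100(✓)  01101(✓)  01110(✓)  01111(✓)  10000(✓)  10010(✓)  10100(✓)  10110(✓)  11011(✓)  11100(✓)  11101(✓)  11110(✓)  11111(✓)
size-2^1 implicants → -0010  -0100(✓)  -1011(✓)  -1100(✓)  -1101(✓)  -1110(✓)  -1111(✓)  0-001(✓)  0-010(✓)  0-011(✓)  0-100(✓)  0-111(✓)  00-11(✓)  000-1(✓)  0001-(✓)  01-00(✓)  01-01(✓)  01-10(✓)  01-11(✓)  010-0(✓)  010-1(✓)  0100-(✓)  0101-(✓)  011-0(✓)  011-1(✓)  0110-(✓)  0111-(✓)  1-100(✓)  1-110(✓)  10-00(✓)  10-10(✓)  100-0(✓)  101-0(✓)  11-11(✓)  111-0(✓)  111-1(✓)  1110-(✓)  1111-(✓)
size-2^2 implicants → --100  -1-11  -11-0(✓)  -11-1(✓)  -110-(✓)  -111-(✓)  0--11  0-0-1  0-01-  01--0(✓)  01--1(✓)  01-0-(✓)  01-1-(✓)  010--(✓)  011--(✓)  1-1-0  10--0  111--(✓)
size-2^3 implicants → -11--  01---
Unchecked terms (primes): --100, -0010, -1-11, -11--, 0--11, 0-0-1, 0-01-, 01---, 1-1-0, 10--0

NONE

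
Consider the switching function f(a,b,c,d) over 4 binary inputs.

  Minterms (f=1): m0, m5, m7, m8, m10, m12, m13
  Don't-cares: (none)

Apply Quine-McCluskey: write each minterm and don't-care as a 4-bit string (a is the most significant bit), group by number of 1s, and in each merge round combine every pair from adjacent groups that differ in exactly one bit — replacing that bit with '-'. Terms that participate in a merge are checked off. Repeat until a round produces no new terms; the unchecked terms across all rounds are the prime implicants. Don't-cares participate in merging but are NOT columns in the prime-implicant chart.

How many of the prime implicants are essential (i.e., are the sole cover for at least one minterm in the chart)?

Round 0: 0000✓ 0101✓ 0111✓ 1000✓ 1010✓ 1100✓ 1101✓
Round 1: -000 -101 01-1 1-00 10-0 110-
PIs = {-000, -101, 01-1, 1-00, 10-0, 110-}
Coverage chart:
  m0: -000 ←essential
  m5: -101,01-1
  m7: 01-1 ←essential
  m8: -000,1-00,10-0
  m10: 10-0 ←essential
  m12: 1-00,110-
  m13: -101,110-
Essential: -000, 01-1, 10-0

3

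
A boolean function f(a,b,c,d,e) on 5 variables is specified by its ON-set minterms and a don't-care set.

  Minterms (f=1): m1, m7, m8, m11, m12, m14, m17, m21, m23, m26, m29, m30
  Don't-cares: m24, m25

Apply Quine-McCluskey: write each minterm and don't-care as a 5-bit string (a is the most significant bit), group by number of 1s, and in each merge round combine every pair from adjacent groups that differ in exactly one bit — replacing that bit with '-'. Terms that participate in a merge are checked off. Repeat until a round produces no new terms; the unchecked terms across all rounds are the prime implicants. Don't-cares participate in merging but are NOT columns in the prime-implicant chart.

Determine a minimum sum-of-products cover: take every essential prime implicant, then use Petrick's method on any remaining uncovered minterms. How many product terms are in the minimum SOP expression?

size-2^0 implicants → 00001(✓)  00111(✓)  01000(✓)  01011  01100(✓)  01110(✓)  10001(✓)  10101(✓)  10111(✓)  11000(✓)  11001(✓)  11010(✓)  11101(✓)  11110(✓)
size-2^1 implicants → -0001  -0111  -1000  -1110  01-00  011-0  1-001(✓)  1-101(✓)  10-01(✓)  101-1  11-01(✓)  11-10  110-0  1100-
size-2^2 implicants → 1--01
Unchecked terms (primes): -0001, -0111, -1000, -1110, 01-00, 01011, 011-0, 1--01, 101-1, 11-10, 110-0, 1100-
Minterm coverage:
  m1 ⊆ -0001 [E]
  m7 ⊆ -0111 [E]
  m8 ⊆ -1000,01-00
  m11 ⊆ 01011 [E]
  m12 ⊆ 01-00,011-0
  m14 ⊆ -1110,011-0
  m17 ⊆ -0001,1--01
  m21 ⊆ 1--01,101-1
  m23 ⊆ -0111,101-1
  m26 ⊆ 11-10,110-0
  m29 ⊆ 1--01 [E]
  m30 ⊆ -1110,11-10
E = {-0001, -0111, 01011, 1--01}
Petrick residual → -1000, 011-0, 11-10
Cover = b'c'd'e + b'cde + bc'd'e' + a'bc'de + a'bce' + ad'e + abde'  |cover|=7

7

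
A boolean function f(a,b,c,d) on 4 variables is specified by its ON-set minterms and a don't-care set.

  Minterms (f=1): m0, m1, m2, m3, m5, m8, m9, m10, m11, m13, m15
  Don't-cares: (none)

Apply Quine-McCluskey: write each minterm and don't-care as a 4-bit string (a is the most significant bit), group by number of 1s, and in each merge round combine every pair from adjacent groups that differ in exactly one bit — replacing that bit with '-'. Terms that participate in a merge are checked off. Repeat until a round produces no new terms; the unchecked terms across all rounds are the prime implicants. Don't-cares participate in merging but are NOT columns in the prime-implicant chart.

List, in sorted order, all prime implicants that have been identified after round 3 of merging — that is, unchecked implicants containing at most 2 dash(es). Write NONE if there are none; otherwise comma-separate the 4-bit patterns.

--01, 1--1

[col 0] 0000*, 0001*, 0010*, 0011*, 0101*, 1000*, 1001*, 1010*, 1011*, 1101*, 1111*
[col 1] -000*, -001*, -010*, -011*, -101*, 0-01*, 00-0*, 00-1*, 000-*, 001-*, 1-01*, 1-11*, 10-0*, 10-1*, 100-*, 101-*, 11-1*
[col 2] --01, -0-0*, -0-1*, -00-*, -01-*, 00--*, 1--1, 10--*
[col 3] -0--
Prime implicants: --01, -0--, 1--1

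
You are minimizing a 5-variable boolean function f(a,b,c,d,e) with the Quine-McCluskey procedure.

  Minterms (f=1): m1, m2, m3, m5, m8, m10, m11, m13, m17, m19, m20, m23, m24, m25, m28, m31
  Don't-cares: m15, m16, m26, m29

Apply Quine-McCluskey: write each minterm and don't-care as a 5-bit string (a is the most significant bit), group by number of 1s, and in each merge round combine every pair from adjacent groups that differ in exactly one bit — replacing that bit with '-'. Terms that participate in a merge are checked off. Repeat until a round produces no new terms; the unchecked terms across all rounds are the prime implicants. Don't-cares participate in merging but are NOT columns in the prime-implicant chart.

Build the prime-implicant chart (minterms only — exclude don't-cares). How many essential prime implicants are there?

3

size-2^0 implicants → 00001(✓)  00010(✓)  00011(✓)  00101(✓)  01000(✓)  01010(✓)  01011(✓)  01101(✓)  01111(✓)  10000(✓)  10001(✓)  10011(✓)  10100(✓)  10111(✓)  11000(✓)  11001(✓)  11010(✓)  11100(✓)  11101(✓)  11111(✓)
size-2^1 implicants → -0001(✓)  -0011(✓)  -1000(✓)  -1010(✓)  -1101(✓)  -1111(✓)  0-010(✓)  0-011(✓)  0-101  00-01  000-1(✓)  0001-(✓)  01-11  010-0(✓)  0101-(✓)  011-1(✓)  1-000(✓)  1-001(✓)  1-100(✓)  1-111  10-00(✓)  10-11  100-1(✓)  1000-(✓)  11-00(✓)  11-01(✓)  110-0(✓)  1100-(✓)  111-1(✓)  1110-(✓)
size-2^2 implicants → -00-1  -10-0  -11-1  0-01-  1--00  1-00-  11-0-
Unchecked terms (primes): -00-1, -10-0, -11-1, 0-01-, 0-101, 00-01, 01-11, 1--00, 1-00-, 1-111, 10-11, 11-0-
Minterm coverage:
  m1 ⊆ -00-1,00-01
  m2 ⊆ 0-01- [E]
  m3 ⊆ -00-1,0-01-
  m5 ⊆ 0-101,00-01
  m8 ⊆ -10-0 [E]
  m10 ⊆ -10-0,0-01-
  m11 ⊆ 0-01-,01-11
  m13 ⊆ -11-1,0-101
  m17 ⊆ -00-1,1-00-
  m19 ⊆ -00-1,10-11
  m20 ⊆ 1--00 [E]
  m23 ⊆ 1-111,10-11
  m24 ⊆ -10-0,1--00,1-00-,11-0-
  m25 ⊆ 1-00-,11-0-
  m28 ⊆ 1--00,11-0-
  m31 ⊆ -11-1,1-111
E = {-10-0, 0-01-, 1--00}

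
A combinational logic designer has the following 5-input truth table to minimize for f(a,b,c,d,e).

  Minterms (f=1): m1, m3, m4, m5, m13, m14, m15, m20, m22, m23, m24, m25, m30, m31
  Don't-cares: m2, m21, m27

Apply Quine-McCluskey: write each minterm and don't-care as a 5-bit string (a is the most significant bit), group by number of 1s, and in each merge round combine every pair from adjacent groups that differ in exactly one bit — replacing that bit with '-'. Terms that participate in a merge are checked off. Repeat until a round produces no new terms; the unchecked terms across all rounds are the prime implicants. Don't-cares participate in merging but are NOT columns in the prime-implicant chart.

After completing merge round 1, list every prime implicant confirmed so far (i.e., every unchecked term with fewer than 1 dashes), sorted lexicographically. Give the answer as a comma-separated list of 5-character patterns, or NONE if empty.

NONE

Round 0: 00001✓ 00010✓ 00011✓ 00100✓ 00101✓ 01101✓ 01110✓ 01111✓ 10100✓ 10101✓ 10110✓ 10111✓ 11000✓ 11001✓ 11011✓ 11110✓ 11111✓
Round 1: -0100✓ -0101✓ -1110✓ -1111✓ 0-101 00-01 000-1 0001- 0010-✓ 011-1 0111-✓ 1-110✓ 1-111✓ 101-0✓ 101-1✓ 1010-✓ 1011-✓ 11-11 110-1 1100- 1111-✓
Round 2: -010- -111- 1-11- 101--
PIs = {-010-, -111-, 0-101, 00-01, 000-1, 0001-, 011-1, 1-11-, 101--, 11-11, 110-1, 1100-}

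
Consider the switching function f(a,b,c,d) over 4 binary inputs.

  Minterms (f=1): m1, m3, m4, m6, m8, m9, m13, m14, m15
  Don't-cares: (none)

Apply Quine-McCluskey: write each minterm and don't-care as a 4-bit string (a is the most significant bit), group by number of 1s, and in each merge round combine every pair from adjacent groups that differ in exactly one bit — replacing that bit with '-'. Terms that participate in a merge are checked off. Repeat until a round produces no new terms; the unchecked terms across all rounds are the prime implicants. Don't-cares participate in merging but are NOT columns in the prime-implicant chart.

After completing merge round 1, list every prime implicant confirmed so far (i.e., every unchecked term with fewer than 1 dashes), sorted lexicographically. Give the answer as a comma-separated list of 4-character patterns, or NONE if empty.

size-2^0 implicants → 0001(✓)  0011(✓)  0100(✓)  0110(✓)  1000(✓)  1001(✓)  1101(✓)  1110(✓)  1111(✓)
size-2^1 implicants → -001  -110  00-1  01-0  1-01  100-  11-1  111-
Unchecked terms (primes): -001, -110, 00-1, 01-0, 1-01, 100-, 11-1, 111-

NONE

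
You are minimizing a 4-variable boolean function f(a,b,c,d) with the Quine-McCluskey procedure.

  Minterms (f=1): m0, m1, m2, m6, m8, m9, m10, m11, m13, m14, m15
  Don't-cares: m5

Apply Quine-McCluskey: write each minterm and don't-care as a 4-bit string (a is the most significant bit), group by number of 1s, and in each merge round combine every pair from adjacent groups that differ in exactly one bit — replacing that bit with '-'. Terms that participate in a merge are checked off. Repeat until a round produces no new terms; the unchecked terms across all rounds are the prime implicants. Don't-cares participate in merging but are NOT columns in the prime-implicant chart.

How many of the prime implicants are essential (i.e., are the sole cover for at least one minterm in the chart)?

1

size-2^0 implicants → 0000(✓)  0001(✓)  0010(✓)  0101(✓)  0110(✓)  1000(✓)  1001(✓)  1010(✓)  1011(✓)  1101(✓)  1110(✓)  1111(✓)
size-2^1 implicants → -000(✓)  -001(✓)  -010(✓)  -101(✓)  -110(✓)  0-01(✓)  0-10(✓)  00-0(✓)  000-(✓)  1-01(✓)  1-10(✓)  1-11(✓)  10-0(✓)  10-1(✓)  100-(✓)  101-(✓)  11-1(✓)  111-(✓)
size-2^2 implicants → --01  --10  -0-0  -00-  1--1  1-1-  10--
Unchecked terms (primes): --01, --10, -0-0, -00-, 1--1, 1-1-, 10--
Minterm coverage:
  m0 ⊆ -0-0,-00-
  m1 ⊆ --01,-00-
  m2 ⊆ --10,-0-0
  m6 ⊆ --10 [E]
  m8 ⊆ -0-0,-00-,10--
  m9 ⊆ --01,-00-,1--1,10--
  m10 ⊆ --10,-0-0,1-1-,10--
  m11 ⊆ 1--1,1-1-,10--
  m13 ⊆ --01,1--1
  m14 ⊆ --10,1-1-
  m15 ⊆ 1--1,1-1-
E = {--10}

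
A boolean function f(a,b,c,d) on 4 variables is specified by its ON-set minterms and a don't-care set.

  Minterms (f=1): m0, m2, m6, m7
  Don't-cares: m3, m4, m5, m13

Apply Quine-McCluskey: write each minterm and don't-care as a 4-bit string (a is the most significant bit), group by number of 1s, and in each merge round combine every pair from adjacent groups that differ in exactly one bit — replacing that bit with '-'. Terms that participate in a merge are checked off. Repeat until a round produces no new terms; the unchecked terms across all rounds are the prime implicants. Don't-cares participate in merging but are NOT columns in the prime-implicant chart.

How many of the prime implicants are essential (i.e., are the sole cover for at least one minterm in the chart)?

Round 0: 0000✓ 0010✓ 0011✓ 0100✓ 0101✓ 0110✓ 0111✓ 1101✓
Round 1: -101 0-00✓ 0-10✓ 0-11✓ 00-0✓ 001-✓ 01-0✓ 01-1✓ 010-✓ 011-✓
Round 2: 0--0 0-1- 01--
PIs = {-101, 0--0, 0-1-, 01--}
Coverage chart:
  m0: 0--0 ←essential
  m2: 0--0,0-1-
  m6: 0--0,0-1-,01--
  m7: 0-1-,01--
Essential: 0--0

1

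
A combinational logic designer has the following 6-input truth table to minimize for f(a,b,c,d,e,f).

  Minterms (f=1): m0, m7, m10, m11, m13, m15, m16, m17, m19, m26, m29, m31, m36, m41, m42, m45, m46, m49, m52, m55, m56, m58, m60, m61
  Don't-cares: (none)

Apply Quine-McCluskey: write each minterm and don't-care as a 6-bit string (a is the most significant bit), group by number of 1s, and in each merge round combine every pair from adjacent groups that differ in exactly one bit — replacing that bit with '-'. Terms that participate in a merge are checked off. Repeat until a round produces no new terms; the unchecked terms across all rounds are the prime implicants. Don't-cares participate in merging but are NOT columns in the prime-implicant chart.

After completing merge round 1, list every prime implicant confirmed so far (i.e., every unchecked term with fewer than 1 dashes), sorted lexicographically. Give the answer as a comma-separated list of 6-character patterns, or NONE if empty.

[col 0] 000000*, 000111*, 001010*, 001011*, 001101*, 001111*, 010000*, 010001*, 010011*, 011010*, 011101*, 011111*, 100100*, 101001*, 101010*, 101101*, 101110*, 110001*, 110100*, 110111, 111000*, 111010*, 111100*, 111101*
[col 1] -01010*, -01101*, -10001, -11010*, -11101*, 0-0000, 0-1010*, 0-1101*, 0-1111*, 00-111, 001-11, 00101-, 0011-1*, 0100-1, 01000-, 0111-1*, 1-0100, 1-1010*, 1-1101*, 101-01, 101-10, 11-100, 111-00, 1110-0, 11110-
[col 2] --1010, --1101, 0-11-1
Prime implicants: --1010, --1101, -10001, 0-0000, 0-11-1, 00-111, 001-11, 00101-, 0100-1, 01000-, 1-0100, 101-01, 101-10, 11-100, 110111, 111-00, 1110-0, 11110-

110111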